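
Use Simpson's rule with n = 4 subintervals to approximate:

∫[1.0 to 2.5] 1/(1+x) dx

f(x) = 1/(1+x)
a = 1.0, b = 2.5, n = 4
h = (b - a)/n = 0.375000

Simpson's rule: (h/3)[f(x₀) + 4f(x₁) + 2f(x₂) + ... + f(xₙ)]

x_0 = 1.0000, f(x_0) = 0.500000, coefficient = 1
x_1 = 1.3750, f(x_1) = 0.421053, coefficient = 4
x_2 = 1.7500, f(x_2) = 0.363636, coefficient = 2
x_3 = 2.1250, f(x_3) = 0.320000, coefficient = 4
x_4 = 2.5000, f(x_4) = 0.285714, coefficient = 1

I ≈ (0.375000/3) × 4.477198 = 0.559650
Exact value: 0.559616
Error: 0.000034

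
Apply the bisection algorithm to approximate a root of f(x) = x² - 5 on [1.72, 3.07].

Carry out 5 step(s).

f(x) = x² - 5
Initial interval: [1.72, 3.07]

Iteration 1:
  c_1 = (1.720000 + 3.070000)/2 = 2.395000
  f(c_1) = f(2.395000) = 0.736025
  f(a) × f(c) < 0, new interval: [1.720000, 2.395000]
Iteration 2:
  c_2 = (1.720000 + 2.395000)/2 = 2.057500
  f(c_2) = f(2.057500) = -0.766694
  f(a) × f(c) ≥ 0, new interval: [2.057500, 2.395000]
Iteration 3:
  c_3 = (2.057500 + 2.395000)/2 = 2.226250
  f(c_3) = f(2.226250) = -0.043811
  f(a) × f(c) ≥ 0, new interval: [2.226250, 2.395000]
Iteration 4:
  c_4 = (2.226250 + 2.395000)/2 = 2.310625
  f(c_4) = f(2.310625) = 0.338988
  f(a) × f(c) < 0, new interval: [2.226250, 2.310625]
Iteration 5:
  c_5 = (2.226250 + 2.310625)/2 = 2.268438
  f(c_5) = f(2.268438) = 0.145809
  f(a) × f(c) < 0, new interval: [2.226250, 2.268438]

After 5 iteration(s), the approximation is c_5 = 2.268438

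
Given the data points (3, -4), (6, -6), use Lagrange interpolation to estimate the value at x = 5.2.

Lagrange interpolation formula:
P(x) = Σ yᵢ × Lᵢ(x)
where Lᵢ(x) = Π_{j≠i} (x - xⱼ)/(xᵢ - xⱼ)

L_0(5.2) = (5.2 - 6)/(3 - 6) = 0.266667
L_1(5.2) = (5.2 - 3)/(6 - 3) = 0.733333

P(5.2) = (-4)×L_0(5.2) + (-6)×L_1(5.2)
P(5.2) = -5.466667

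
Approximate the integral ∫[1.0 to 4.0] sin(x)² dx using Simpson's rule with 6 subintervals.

f(x) = sin(x)²
a = 1.0, b = 4.0, n = 6
h = (b - a)/n = 0.500000

Simpson's rule: (h/3)[f(x₀) + 4f(x₁) + 2f(x₂) + ... + f(xₙ)]

x_0 = 1.0000, f(x_0) = 0.708073, coefficient = 1
x_1 = 1.5000, f(x_1) = 0.994996, coefficient = 4
x_2 = 2.0000, f(x_2) = 0.826822, coefficient = 2
x_3 = 2.5000, f(x_3) = 0.358169, coefficient = 4
x_4 = 3.0000, f(x_4) = 0.019915, coefficient = 2
x_5 = 3.5000, f(x_5) = 0.123049, coefficient = 4
x_6 = 4.0000, f(x_6) = 0.572750, coefficient = 1

I ≈ (0.500000/3) × 8.879153 = 1.479859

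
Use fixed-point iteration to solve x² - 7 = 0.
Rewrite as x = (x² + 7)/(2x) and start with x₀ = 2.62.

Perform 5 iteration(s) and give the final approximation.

Equation: x² - 7 = 0
Fixed-point form: x = (x² + 7)/(2x)
x₀ = 2.62

x_1 = g(2.620000) = 2.645878
x_2 = g(2.645878) = 2.645751
x_3 = g(2.645751) = 2.645751
x_4 = g(2.645751) = 2.645751
x_5 = g(2.645751) = 2.645751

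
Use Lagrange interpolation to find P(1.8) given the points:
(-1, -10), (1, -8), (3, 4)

Lagrange interpolation formula:
P(x) = Σ yᵢ × Lᵢ(x)
where Lᵢ(x) = Π_{j≠i} (x - xⱼ)/(xᵢ - xⱼ)

L_0(1.8) = (1.8 - 1)/(-1 - 1) × (1.8 - 3)/(-1 - 3) = -0.120000
L_1(1.8) = (1.8 - (-1))/(1 - (-1)) × (1.8 - 3)/(1 - 3) = 0.840000
L_2(1.8) = (1.8 - (-1))/(3 - (-1)) × (1.8 - 1)/(3 - 1) = 0.280000

P(1.8) = (-10)×L_0(1.8) + (-8)×L_1(1.8) + 4×L_2(1.8)
P(1.8) = -4.400000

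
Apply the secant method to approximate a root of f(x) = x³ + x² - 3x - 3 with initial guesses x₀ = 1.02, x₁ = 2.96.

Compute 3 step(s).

f(x) = x³ + x² - 3x - 3
x₀ = 1.02, x₁ = 2.96

Secant formula: x_{n+1} = x_n - f(x_n)(x_n - x_{n-1})/(f(x_n) - f(x_{n-1}))

Iteration 1:
  f(1.020000) = -3.958392
  f(2.960000) = 22.815936
  x_2 = 2.960000 - 22.815936×(2.960000 - 1.020000)/(22.815936 - (-3.958392))
       = 1.306815
Iteration 2:
  f(2.960000) = 22.815936
  f(1.306815) = -2.980946
  x_3 = 1.306815 - (-2.980946)×(1.306815 - 2.960000)/(-2.980946 - 22.815936)
       = 1.497848
Iteration 3:
  f(1.306815) = -2.980946
  f(1.497848) = -1.889500
  x_4 = 1.497848 - (-1.889500)×(1.497848 - 1.306815)/(-1.889500 - (-2.980946))
       = 1.828563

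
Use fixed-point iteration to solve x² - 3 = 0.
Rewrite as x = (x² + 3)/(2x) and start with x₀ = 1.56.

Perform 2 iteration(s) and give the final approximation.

Equation: x² - 3 = 0
Fixed-point form: x = (x² + 3)/(2x)
x₀ = 1.56

x_1 = g(1.560000) = 1.741538
x_2 = g(1.741538) = 1.732077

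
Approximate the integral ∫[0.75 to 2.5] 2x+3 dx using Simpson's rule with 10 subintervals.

f(x) = 2x+3
a = 0.75, b = 2.5, n = 10
h = (b - a)/n = 0.175000

Simpson's rule: (h/3)[f(x₀) + 4f(x₁) + 2f(x₂) + ... + f(xₙ)]

x_0 = 0.7500, f(x_0) = 4.500000, coefficient = 1
x_1 = 0.9250, f(x_1) = 4.850000, coefficient = 4
x_2 = 1.1000, f(x_2) = 5.200000, coefficient = 2
x_3 = 1.2750, f(x_3) = 5.550000, coefficient = 4
x_4 = 1.4500, f(x_4) = 5.900000, coefficient = 2
x_5 = 1.6250, f(x_5) = 6.250000, coefficient = 4
x_6 = 1.8000, f(x_6) = 6.600000, coefficient = 2
x_7 = 1.9750, f(x_7) = 6.950000, coefficient = 4
x_8 = 2.1500, f(x_8) = 7.300000, coefficient = 2
x_9 = 2.3250, f(x_9) = 7.650000, coefficient = 4
x_10 = 2.5000, f(x_10) = 8.000000, coefficient = 1

I ≈ (0.175000/3) × 187.500000 = 10.937500
Exact value: 10.937500
Error: 0.000000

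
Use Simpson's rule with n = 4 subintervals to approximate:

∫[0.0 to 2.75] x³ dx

f(x) = x³
a = 0.0, b = 2.75, n = 4
h = (b - a)/n = 0.687500

Simpson's rule: (h/3)[f(x₀) + 4f(x₁) + 2f(x₂) + ... + f(xₙ)]

x_0 = 0.0000, f(x_0) = 0.000000, coefficient = 1
x_1 = 0.6875, f(x_1) = 0.324951, coefficient = 4
x_2 = 1.3750, f(x_2) = 2.599609, coefficient = 2
x_3 = 2.0625, f(x_3) = 8.773682, coefficient = 4
x_4 = 2.7500, f(x_4) = 20.796875, coefficient = 1

I ≈ (0.687500/3) × 62.390625 = 14.297852
Exact value: 14.297852
Error: 0.000000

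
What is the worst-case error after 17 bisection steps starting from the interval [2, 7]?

Bisection error bound: |error| ≤ (b-a)/2^n
|error| ≤ (7 - 2)/2^17 = 5/2^17
|error| ≤ 0.0000381470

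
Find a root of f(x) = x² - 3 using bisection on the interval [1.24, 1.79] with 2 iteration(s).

f(x) = x² - 3
Initial interval: [1.24, 1.79]

Iteration 1:
  c_1 = (1.240000 + 1.790000)/2 = 1.515000
  f(c_1) = f(1.515000) = -0.704775
  f(a) × f(c) ≥ 0, new interval: [1.515000, 1.790000]
Iteration 2:
  c_2 = (1.515000 + 1.790000)/2 = 1.652500
  f(c_2) = f(1.652500) = -0.269244
  f(a) × f(c) ≥ 0, new interval: [1.652500, 1.790000]

After 2 iteration(s), the approximation is c_2 = 1.652500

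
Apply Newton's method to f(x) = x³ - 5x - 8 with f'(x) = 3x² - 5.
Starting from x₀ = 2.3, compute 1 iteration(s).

f(x) = x³ - 5x - 8
f'(x) = 3x² - 5
x₀ = 2.3

Newton-Raphson formula: x_{n+1} = x_n - f(x_n)/f'(x_n)

Iteration 1:
  f(2.300000) = -7.333000
  f'(2.300000) = 10.870000
  x_1 = 2.300000 - (-7.333000)/10.870000 = 2.974609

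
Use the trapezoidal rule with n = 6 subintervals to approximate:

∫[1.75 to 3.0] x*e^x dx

f(x) = x*e^x
a = 1.75, b = 3.0, n = 6
h = (b - a)/n = 0.208333

Trapezoidal rule: (h/2)[f(x₀) + 2f(x₁) + 2f(x₂) + ... + f(xₙ)]

x_0 = 1.7500, f(x_0) = 10.070555, coefficient = 1
x_1 = 1.9583, f(x_1) = 13.879697, coefficient = 2
x_2 = 2.1667, f(x_2) = 18.913133, coefficient = 2
x_3 = 2.3750, f(x_3) = 25.533656, coefficient = 2
x_4 = 2.5833, f(x_4) = 34.206439, coefficient = 2
x_5 = 2.7917, f(x_5) = 45.526995, coefficient = 2
x_6 = 3.0000, f(x_6) = 60.256611, coefficient = 1

I ≈ (0.208333/2) × 346.447006 = 36.088230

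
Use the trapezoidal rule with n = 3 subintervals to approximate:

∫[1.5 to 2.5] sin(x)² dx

f(x) = sin(x)²
a = 1.5, b = 2.5, n = 3
h = (b - a)/n = 0.333333

Trapezoidal rule: (h/2)[f(x₀) + 2f(x₁) + 2f(x₂) + ... + f(xₙ)]

x_0 = 1.5000, f(x_0) = 0.994996, coefficient = 1
x_1 = 1.8333, f(x_1) = 0.932643, coefficient = 2
x_2 = 2.1667, f(x_2) = 0.685022, coefficient = 2
x_3 = 2.5000, f(x_3) = 0.358169, coefficient = 1

I ≈ (0.333333/2) × 4.588495 = 0.764749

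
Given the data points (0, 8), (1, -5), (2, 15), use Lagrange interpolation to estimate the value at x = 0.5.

Lagrange interpolation formula:
P(x) = Σ yᵢ × Lᵢ(x)
where Lᵢ(x) = Π_{j≠i} (x - xⱼ)/(xᵢ - xⱼ)

L_0(0.5) = (0.5 - 1)/(0 - 1) × (0.5 - 2)/(0 - 2) = 0.375000
L_1(0.5) = (0.5 - 0)/(1 - 0) × (0.5 - 2)/(1 - 2) = 0.750000
L_2(0.5) = (0.5 - 0)/(2 - 0) × (0.5 - 1)/(2 - 1) = -0.125000

P(0.5) = 8×L_0(0.5) + (-5)×L_1(0.5) + 15×L_2(0.5)
P(0.5) = -2.625000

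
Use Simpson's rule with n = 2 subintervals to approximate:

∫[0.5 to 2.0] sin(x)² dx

f(x) = sin(x)²
a = 0.5, b = 2.0, n = 2
h = (b - a)/n = 0.750000

Simpson's rule: (h/3)[f(x₀) + 4f(x₁) + 2f(x₂) + ... + f(xₙ)]

x_0 = 0.5000, f(x_0) = 0.229849, coefficient = 1
x_1 = 1.2500, f(x_1) = 0.900572, coefficient = 4
x_2 = 2.0000, f(x_2) = 0.826822, coefficient = 1

I ≈ (0.750000/3) × 4.658958 = 1.164739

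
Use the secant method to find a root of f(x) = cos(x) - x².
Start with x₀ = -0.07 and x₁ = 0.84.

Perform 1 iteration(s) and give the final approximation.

f(x) = cos(x) - x²
x₀ = -0.07, x₁ = 0.84

Secant formula: x_{n+1} = x_n - f(x_n)(x_n - x_{n-1})/(f(x_n) - f(x_{n-1}))

Iteration 1:
  f(-0.070000) = 0.992651
  f(0.840000) = -0.038137
  x_2 = 0.840000 - (-0.038137)×(0.840000 - (-0.070000))/(-0.038137 - 0.992651)
       = 0.806332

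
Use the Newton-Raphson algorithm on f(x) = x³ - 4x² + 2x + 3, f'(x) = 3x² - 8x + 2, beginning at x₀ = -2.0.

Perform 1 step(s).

f(x) = x³ - 4x² + 2x + 3
f'(x) = 3x² - 8x + 2
x₀ = -2.0

Newton-Raphson formula: x_{n+1} = x_n - f(x_n)/f'(x_n)

Iteration 1:
  f(-2.000000) = -25.000000
  f'(-2.000000) = 30.000000
  x_1 = -2.000000 - (-25.000000)/30.000000 = -1.166667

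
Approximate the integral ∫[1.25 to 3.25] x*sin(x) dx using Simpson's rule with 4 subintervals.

f(x) = x*sin(x)
a = 1.25, b = 3.25, n = 4
h = (b - a)/n = 0.500000

Simpson's rule: (h/3)[f(x₀) + 4f(x₁) + 2f(x₂) + ... + f(xₙ)]

x_0 = 1.2500, f(x_0) = 1.186231, coefficient = 1
x_1 = 1.7500, f(x_1) = 1.721975, coefficient = 4
x_2 = 2.2500, f(x_2) = 1.750665, coefficient = 2
x_3 = 2.7500, f(x_3) = 1.049568, coefficient = 4
x_4 = 3.2500, f(x_4) = -0.351634, coefficient = 1

I ≈ (0.500000/3) × 15.422099 = 2.570350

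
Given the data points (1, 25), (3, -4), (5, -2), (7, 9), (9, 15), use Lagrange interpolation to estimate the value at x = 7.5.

Lagrange interpolation formula:
P(x) = Σ yᵢ × Lᵢ(x)
where Lᵢ(x) = Π_{j≠i} (x - xⱼ)/(xᵢ - xⱼ)

L_0(7.5) = (7.5 - 3)/(1 - 3) × (7.5 - 5)/(1 - 5) × (7.5 - 7)/(1 - 7) × (7.5 - 9)/(1 - 9) = -0.021973
L_1(7.5) = (7.5 - 1)/(3 - 1) × (7.5 - 5)/(3 - 5) × (7.5 - 7)/(3 - 7) × (7.5 - 9)/(3 - 9) = 0.126953
L_2(7.5) = (7.5 - 1)/(5 - 1) × (7.5 - 3)/(5 - 3) × (7.5 - 7)/(5 - 7) × (7.5 - 9)/(5 - 9) = -0.342773
L_3(7.5) = (7.5 - 1)/(7 - 1) × (7.5 - 3)/(7 - 3) × (7.5 - 5)/(7 - 5) × (7.5 - 9)/(7 - 9) = 1.142578
L_4(7.5) = (7.5 - 1)/(9 - 1) × (7.5 - 3)/(9 - 3) × (7.5 - 5)/(9 - 5) × (7.5 - 7)/(9 - 7) = 0.095215

P(7.5) = 25×L_0(7.5) + (-4)×L_1(7.5) + (-2)×L_2(7.5) + 9×L_3(7.5) + 15×L_4(7.5)
P(7.5) = 11.339844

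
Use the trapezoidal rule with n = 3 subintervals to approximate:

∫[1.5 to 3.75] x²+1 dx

f(x) = x²+1
a = 1.5, b = 3.75, n = 3
h = (b - a)/n = 0.750000

Trapezoidal rule: (h/2)[f(x₀) + 2f(x₁) + 2f(x₂) + ... + f(xₙ)]

x_0 = 1.5000, f(x_0) = 3.250000, coefficient = 1
x_1 = 2.2500, f(x_1) = 6.062500, coefficient = 2
x_2 = 3.0000, f(x_2) = 10.000000, coefficient = 2
x_3 = 3.7500, f(x_3) = 15.062500, coefficient = 1

I ≈ (0.750000/2) × 50.437500 = 18.914062
Exact value: 18.703125
Error: 0.210938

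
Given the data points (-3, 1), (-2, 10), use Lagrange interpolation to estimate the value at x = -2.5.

Lagrange interpolation formula:
P(x) = Σ yᵢ × Lᵢ(x)
where Lᵢ(x) = Π_{j≠i} (x - xⱼ)/(xᵢ - xⱼ)

L_0(-2.5) = (-2.5 - (-2))/(-3 - (-2)) = 0.500000
L_1(-2.5) = (-2.5 - (-3))/(-2 - (-3)) = 0.500000

P(-2.5) = 1×L_0(-2.5) + 10×L_1(-2.5)
P(-2.5) = 5.500000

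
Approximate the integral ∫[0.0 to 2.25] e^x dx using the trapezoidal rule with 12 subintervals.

f(x) = e^x
a = 0.0, b = 2.25, n = 12
h = (b - a)/n = 0.187500

Trapezoidal rule: (h/2)[f(x₀) + 2f(x₁) + 2f(x₂) + ... + f(xₙ)]

x_0 = 0.0000, f(x_0) = 1.000000, coefficient = 1
x_1 = 0.1875, f(x_1) = 1.206230, coefficient = 2
x_2 = 0.3750, f(x_2) = 1.454991, coefficient = 2
x_3 = 0.5625, f(x_3) = 1.755055, coefficient = 2
x_4 = 0.7500, f(x_4) = 2.117000, coefficient = 2
x_5 = 0.9375, f(x_5) = 2.553589, coefficient = 2
x_6 = 1.1250, f(x_6) = 3.080217, coefficient = 2
x_7 = 1.3125, f(x_7) = 3.715451, coefficient = 2
x_8 = 1.5000, f(x_8) = 4.481689, coefficient = 2
x_9 = 1.6875, f(x_9) = 5.405949, coefficient = 2
x_10 = 1.8750, f(x_10) = 6.520819, coefficient = 2
x_11 = 2.0625, f(x_11) = 7.865609, coefficient = 2
x_12 = 2.2500, f(x_12) = 9.487736, coefficient = 1

I ≈ (0.187500/2) × 90.800935 = 8.512588
Exact value: 8.487736
Error: 0.024852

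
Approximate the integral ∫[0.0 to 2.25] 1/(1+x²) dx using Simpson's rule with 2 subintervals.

f(x) = 1/(1+x²)
a = 0.0, b = 2.25, n = 2
h = (b - a)/n = 1.125000

Simpson's rule: (h/3)[f(x₀) + 4f(x₁) + 2f(x₂) + ... + f(xₙ)]

x_0 = 0.0000, f(x_0) = 1.000000, coefficient = 1
x_1 = 1.1250, f(x_1) = 0.441379, coefficient = 4
x_2 = 2.2500, f(x_2) = 0.164948, coefficient = 1

I ≈ (1.125000/3) × 2.930466 = 1.098925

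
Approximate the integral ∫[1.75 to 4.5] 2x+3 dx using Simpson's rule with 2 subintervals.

f(x) = 2x+3
a = 1.75, b = 4.5, n = 2
h = (b - a)/n = 1.375000

Simpson's rule: (h/3)[f(x₀) + 4f(x₁) + 2f(x₂) + ... + f(xₙ)]

x_0 = 1.7500, f(x_0) = 6.500000, coefficient = 1
x_1 = 3.1250, f(x_1) = 9.250000, coefficient = 4
x_2 = 4.5000, f(x_2) = 12.000000, coefficient = 1

I ≈ (1.375000/3) × 55.500000 = 25.437500
Exact value: 25.437500
Error: 0.000000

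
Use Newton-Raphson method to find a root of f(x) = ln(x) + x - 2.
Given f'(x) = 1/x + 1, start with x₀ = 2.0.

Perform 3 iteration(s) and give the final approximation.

f(x) = ln(x) + x - 2
f'(x) = 1/x + 1
x₀ = 2.0

Newton-Raphson formula: x_{n+1} = x_n - f(x_n)/f'(x_n)

Iteration 1:
  f(2.000000) = 0.693147
  f'(2.000000) = 1.500000
  x_1 = 2.000000 - 0.693147/1.500000 = 1.537902
Iteration 2:
  f(1.537902) = -0.031679
  f'(1.537902) = 1.650237
  x_2 = 1.537902 - (-0.031679)/1.650237 = 1.557099
Iteration 3:
  f(1.557099) = -0.000077
  f'(1.557099) = 1.642220
  x_3 = 1.557099 - (-0.000077)/1.642220 = 1.557146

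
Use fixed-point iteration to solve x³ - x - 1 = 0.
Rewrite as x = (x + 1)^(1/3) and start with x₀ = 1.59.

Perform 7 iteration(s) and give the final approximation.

Equation: x³ - x - 1 = 0
Fixed-point form: x = (x + 1)^(1/3)
x₀ = 1.59

x_1 = g(1.590000) = 1.373304
x_2 = g(1.373304) = 1.333883
x_3 = g(1.333883) = 1.326457
x_4 = g(1.326457) = 1.325048
x_5 = g(1.325048) = 1.324781
x_6 = g(1.324781) = 1.324730
x_7 = g(1.324730) = 1.324720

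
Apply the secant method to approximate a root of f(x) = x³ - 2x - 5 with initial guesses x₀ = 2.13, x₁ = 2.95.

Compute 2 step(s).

f(x) = x³ - 2x - 5
x₀ = 2.13, x₁ = 2.95

Secant formula: x_{n+1} = x_n - f(x_n)(x_n - x_{n-1})/(f(x_n) - f(x_{n-1}))

Iteration 1:
  f(2.130000) = 0.403597
  f(2.950000) = 14.772375
  x_2 = 2.950000 - 14.772375×(2.950000 - 2.130000)/(14.772375 - 0.403597)
       = 2.106967
Iteration 2:
  f(2.950000) = 14.772375
  f(2.106967) = 0.139551
  x_3 = 2.106967 - 0.139551×(2.106967 - 2.950000)/(0.139551 - 14.772375)
       = 2.098928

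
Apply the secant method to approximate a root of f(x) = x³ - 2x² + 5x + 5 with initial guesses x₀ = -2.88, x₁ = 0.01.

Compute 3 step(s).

f(x) = x³ - 2x² + 5x + 5
x₀ = -2.88, x₁ = 0.01

Secant formula: x_{n+1} = x_n - f(x_n)(x_n - x_{n-1})/(f(x_n) - f(x_{n-1}))

Iteration 1:
  f(-2.880000) = -49.876672
  f(0.010000) = 5.049801
  x_2 = 0.010000 - 5.049801×(0.010000 - (-2.880000))/(5.049801 - (-49.876672))
       = -0.255699
Iteration 2:
  f(0.010000) = 5.049801
  f(-0.255699) = 3.574021
  x_3 = -0.255699 - 3.574021×(-0.255699 - 0.010000)/(3.574021 - 5.049801)
       = -0.899166
Iteration 3:
  f(-0.255699) = 3.574021
  f(-0.899166) = -1.839802
  x_4 = -0.899166 - (-1.839802)×(-0.899166 - (-0.255699))/(-1.839802 - 3.574021)
       = -0.680494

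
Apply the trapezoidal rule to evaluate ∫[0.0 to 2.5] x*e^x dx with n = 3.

f(x) = x*e^x
a = 0.0, b = 2.5, n = 3
h = (b - a)/n = 0.833333

Trapezoidal rule: (h/2)[f(x₀) + 2f(x₁) + 2f(x₂) + ... + f(xₙ)]

x_0 = 0.0000, f(x_0) = 0.000000, coefficient = 1
x_1 = 0.8333, f(x_1) = 1.917480, coefficient = 2
x_2 = 1.6667, f(x_2) = 8.824150, coefficient = 2
x_3 = 2.5000, f(x_3) = 30.456235, coefficient = 1

I ≈ (0.833333/2) × 51.939495 = 21.641456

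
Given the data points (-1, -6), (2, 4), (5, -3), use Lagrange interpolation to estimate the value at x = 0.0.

Lagrange interpolation formula:
P(x) = Σ yᵢ × Lᵢ(x)
where Lᵢ(x) = Π_{j≠i} (x - xⱼ)/(xᵢ - xⱼ)

L_0(0.0) = (0.0 - 2)/(-1 - 2) × (0.0 - 5)/(-1 - 5) = 0.555556
L_1(0.0) = (0.0 - (-1))/(2 - (-1)) × (0.0 - 5)/(2 - 5) = 0.555556
L_2(0.0) = (0.0 - (-1))/(5 - (-1)) × (0.0 - 2)/(5 - 2) = -0.111111

P(0.0) = (-6)×L_0(0.0) + 4×L_1(0.0) + (-3)×L_2(0.0)
P(0.0) = -0.777778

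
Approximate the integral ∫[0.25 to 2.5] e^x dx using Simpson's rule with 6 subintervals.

f(x) = e^x
a = 0.25, b = 2.5, n = 6
h = (b - a)/n = 0.375000

Simpson's rule: (h/3)[f(x₀) + 4f(x₁) + 2f(x₂) + ... + f(xₙ)]

x_0 = 0.2500, f(x_0) = 1.284025, coefficient = 1
x_1 = 0.6250, f(x_1) = 1.868246, coefficient = 4
x_2 = 1.0000, f(x_2) = 2.718282, coefficient = 2
x_3 = 1.3750, f(x_3) = 3.955077, coefficient = 4
x_4 = 1.7500, f(x_4) = 5.754603, coefficient = 2
x_5 = 2.1250, f(x_5) = 8.372897, coefficient = 4
x_6 = 2.5000, f(x_6) = 12.182494, coefficient = 1

I ≈ (0.375000/3) × 87.197169 = 10.899646
Exact value: 10.898469
Error: 0.001178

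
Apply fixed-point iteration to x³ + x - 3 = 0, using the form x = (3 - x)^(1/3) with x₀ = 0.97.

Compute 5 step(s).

Equation: x³ + x - 3 = 0
Fixed-point form: x = (3 - x)^(1/3)
x₀ = 0.97

x_1 = g(0.970000) = 1.266189
x_2 = g(1.266189) = 1.201344
x_3 = g(1.201344) = 1.216138
x_4 = g(1.216138) = 1.212794
x_5 = g(1.212794) = 1.213551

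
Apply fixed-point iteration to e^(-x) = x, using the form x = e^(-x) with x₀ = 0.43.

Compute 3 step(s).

Equation: e^(-x) = x
Fixed-point form: x = e^(-x)
x₀ = 0.43

x_1 = g(0.430000) = 0.650509
x_2 = g(0.650509) = 0.521780
x_3 = g(0.521780) = 0.593463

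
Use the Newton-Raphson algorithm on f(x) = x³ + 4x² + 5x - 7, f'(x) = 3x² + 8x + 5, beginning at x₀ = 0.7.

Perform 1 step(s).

f(x) = x³ + 4x² + 5x - 7
f'(x) = 3x² + 8x + 5
x₀ = 0.7

Newton-Raphson formula: x_{n+1} = x_n - f(x_n)/f'(x_n)

Iteration 1:
  f(0.700000) = -1.197000
  f'(0.700000) = 12.070000
  x_1 = 0.700000 - (-1.197000)/12.070000 = 0.799171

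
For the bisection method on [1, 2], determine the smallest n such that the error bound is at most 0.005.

We need (b-a)/2^n ≤ 0.005
(2 - 1)/2^n ≤ 0.005
1/2^n ≤ 0.005
2^n ≥ 200
n ≥ log₂(200) = 7.64
n ≥ 8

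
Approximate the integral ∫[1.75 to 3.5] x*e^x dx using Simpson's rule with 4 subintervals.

f(x) = x*e^x
a = 1.75, b = 3.5, n = 4
h = (b - a)/n = 0.437500

Simpson's rule: (h/3)[f(x₀) + 4f(x₁) + 2f(x₂) + ... + f(xₙ)]

x_0 = 1.7500, f(x_0) = 10.070555, coefficient = 1
x_1 = 2.1875, f(x_1) = 19.496975, coefficient = 4
x_2 = 2.6250, f(x_2) = 36.237007, coefficient = 2
x_3 = 3.0625, f(x_3) = 65.479137, coefficient = 4
x_4 = 3.5000, f(x_4) = 115.904082, coefficient = 1

I ≈ (0.437500/3) × 538.353101 = 78.509827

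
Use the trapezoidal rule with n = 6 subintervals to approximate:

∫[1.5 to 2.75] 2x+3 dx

f(x) = 2x+3
a = 1.5, b = 2.75, n = 6
h = (b - a)/n = 0.208333

Trapezoidal rule: (h/2)[f(x₀) + 2f(x₁) + 2f(x₂) + ... + f(xₙ)]

x_0 = 1.5000, f(x_0) = 6.000000, coefficient = 1
x_1 = 1.7083, f(x_1) = 6.416667, coefficient = 2
x_2 = 1.9167, f(x_2) = 6.833333, coefficient = 2
x_3 = 2.1250, f(x_3) = 7.250000, coefficient = 2
x_4 = 2.3333, f(x_4) = 7.666667, coefficient = 2
x_5 = 2.5417, f(x_5) = 8.083333, coefficient = 2
x_6 = 2.7500, f(x_6) = 8.500000, coefficient = 1

I ≈ (0.208333/2) × 87.000000 = 9.062500
Exact value: 9.062500
Error: 0.000000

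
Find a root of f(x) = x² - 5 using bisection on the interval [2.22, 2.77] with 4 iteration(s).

f(x) = x² - 5
Initial interval: [2.22, 2.77]

Iteration 1:
  c_1 = (2.220000 + 2.770000)/2 = 2.495000
  f(c_1) = f(2.495000) = 1.225025
  f(a) × f(c) < 0, new interval: [2.220000, 2.495000]
Iteration 2:
  c_2 = (2.220000 + 2.495000)/2 = 2.357500
  f(c_2) = f(2.357500) = 0.557806
  f(a) × f(c) < 0, new interval: [2.220000, 2.357500]
Iteration 3:
  c_3 = (2.220000 + 2.357500)/2 = 2.288750
  f(c_3) = f(2.288750) = 0.238377
  f(a) × f(c) < 0, new interval: [2.220000, 2.288750]
Iteration 4:
  c_4 = (2.220000 + 2.288750)/2 = 2.254375
  f(c_4) = f(2.254375) = 0.082207
  f(a) × f(c) < 0, new interval: [2.220000, 2.254375]

After 4 iteration(s), the approximation is c_4 = 2.254375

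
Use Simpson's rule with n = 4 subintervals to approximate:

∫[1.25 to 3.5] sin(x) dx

f(x) = sin(x)
a = 1.25, b = 3.5, n = 4
h = (b - a)/n = 0.562500

Simpson's rule: (h/3)[f(x₀) + 4f(x₁) + 2f(x₂) + ... + f(xₙ)]

x_0 = 1.2500, f(x_0) = 0.948985, coefficient = 1
x_1 = 1.8125, f(x_1) = 0.970932, coefficient = 4
x_2 = 2.3750, f(x_2) = 0.693685, coefficient = 2
x_3 = 2.9375, f(x_3) = 0.202679, coefficient = 4
x_4 = 3.5000, f(x_4) = -0.350783, coefficient = 1

I ≈ (0.562500/3) × 6.680013 = 1.252502
Exact value: 1.251779
Error: 0.000723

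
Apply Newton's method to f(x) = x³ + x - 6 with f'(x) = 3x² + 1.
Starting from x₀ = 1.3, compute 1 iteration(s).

f(x) = x³ + x - 6
f'(x) = 3x² + 1
x₀ = 1.3

Newton-Raphson formula: x_{n+1} = x_n - f(x_n)/f'(x_n)

Iteration 1:
  f(1.300000) = -2.503000
  f'(1.300000) = 6.070000
  x_1 = 1.300000 - (-2.503000)/6.070000 = 1.712356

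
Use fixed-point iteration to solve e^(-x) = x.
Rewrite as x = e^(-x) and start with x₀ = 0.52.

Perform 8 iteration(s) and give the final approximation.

Equation: e^(-x) = x
Fixed-point form: x = e^(-x)
x₀ = 0.52

x_1 = g(0.520000) = 0.594521
x_2 = g(0.594521) = 0.551827
x_3 = g(0.551827) = 0.575897
x_4 = g(0.575897) = 0.562201
x_5 = g(0.562201) = 0.569953
x_6 = g(0.569953) = 0.565552
x_7 = g(0.565552) = 0.568047
x_8 = g(0.568047) = 0.566631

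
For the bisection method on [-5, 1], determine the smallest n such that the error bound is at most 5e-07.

We need (b-a)/2^n ≤ 5e-07
(1 - (-5))/2^n ≤ 5e-07
6/2^n ≤ 5e-07
2^n ≥ 12000000
n ≥ log₂(12000000) = 23.52
n ≥ 24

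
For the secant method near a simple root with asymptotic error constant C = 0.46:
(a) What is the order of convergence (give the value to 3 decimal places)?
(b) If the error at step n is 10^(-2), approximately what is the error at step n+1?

(a) Secant method has superlinear convergence with order φ = (1+√5)/2 ≈ 1.618.
    This means |e_{n+1}| ≈ C|e_n|^1.618.

(b) With |e_n| = 10^(-2) and C = 0.46:
    |e_{n+1}| ≈ 0.46 × (10^(-2))^1.618 = 0.46 × 10^(-3.24)

(a) ≈ 1.618 (golden ratio); (b) |e_{n+1}| ≈ 2.671e-04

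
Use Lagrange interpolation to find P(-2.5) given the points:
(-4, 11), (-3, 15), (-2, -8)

Lagrange interpolation formula:
P(x) = Σ yᵢ × Lᵢ(x)
where Lᵢ(x) = Π_{j≠i} (x - xⱼ)/(xᵢ - xⱼ)

L_0(-2.5) = (-2.5 - (-3))/(-4 - (-3)) × (-2.5 - (-2))/(-4 - (-2)) = -0.125000
L_1(-2.5) = (-2.5 - (-4))/(-3 - (-4)) × (-2.5 - (-2))/(-3 - (-2)) = 0.750000
L_2(-2.5) = (-2.5 - (-4))/(-2 - (-4)) × (-2.5 - (-3))/(-2 - (-3)) = 0.375000

P(-2.5) = 11×L_0(-2.5) + 15×L_1(-2.5) + (-8)×L_2(-2.5)
P(-2.5) = 6.875000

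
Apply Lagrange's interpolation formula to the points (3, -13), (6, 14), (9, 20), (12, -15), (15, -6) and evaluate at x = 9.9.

Lagrange interpolation formula:
P(x) = Σ yᵢ × Lᵢ(x)
where Lᵢ(x) = Π_{j≠i} (x - xⱼ)/(xᵢ - xⱼ)

L_0(9.9) = (9.9 - 6)/(3 - 6) × (9.9 - 9)/(3 - 9) × (9.9 - 12)/(3 - 12) × (9.9 - 15)/(3 - 15) = 0.019338
L_1(9.9) = (9.9 - 3)/(6 - 3) × (9.9 - 9)/(6 - 9) × (9.9 - 12)/(6 - 12) × (9.9 - 15)/(6 - 15) = -0.136850
L_2(9.9) = (9.9 - 3)/(9 - 3) × (9.9 - 6)/(9 - 6) × (9.9 - 12)/(9 - 12) × (9.9 - 15)/(9 - 15) = 0.889525
L_3(9.9) = (9.9 - 3)/(12 - 3) × (9.9 - 6)/(12 - 6) × (9.9 - 9)/(12 - 9) × (9.9 - 15)/(12 - 15) = 0.254150
L_4(9.9) = (9.9 - 3)/(15 - 3) × (9.9 - 6)/(15 - 6) × (9.9 - 9)/(15 - 9) × (9.9 - 12)/(15 - 12) = -0.026163

P(9.9) = (-13)×L_0(9.9) + 14×L_1(9.9) + 20×L_2(9.9) + (-15)×L_3(9.9) + (-6)×L_4(9.9)
P(9.9) = 11.967937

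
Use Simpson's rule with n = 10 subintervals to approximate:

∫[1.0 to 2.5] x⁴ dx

f(x) = x⁴
a = 1.0, b = 2.5, n = 10
h = (b - a)/n = 0.150000

Simpson's rule: (h/3)[f(x₀) + 4f(x₁) + 2f(x₂) + ... + f(xₙ)]

x_0 = 1.0000, f(x_0) = 1.000000, coefficient = 1
x_1 = 1.1500, f(x_1) = 1.749006, coefficient = 4
x_2 = 1.3000, f(x_2) = 2.856100, coefficient = 2
x_3 = 1.4500, f(x_3) = 4.420506, coefficient = 4
x_4 = 1.6000, f(x_4) = 6.553600, coefficient = 2
x_5 = 1.7500, f(x_5) = 9.378906, coefficient = 4
x_6 = 1.9000, f(x_6) = 13.032100, coefficient = 2
x_7 = 2.0500, f(x_7) = 17.661006, coefficient = 4
x_8 = 2.2000, f(x_8) = 23.425600, coefficient = 2
x_9 = 2.3500, f(x_9) = 30.498006, coefficient = 4
x_10 = 2.5000, f(x_10) = 39.062500, coefficient = 1

I ≈ (0.150000/3) × 386.627025 = 19.331351
Exact value: 19.331250
Error: 0.000101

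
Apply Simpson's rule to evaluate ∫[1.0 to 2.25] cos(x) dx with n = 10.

f(x) = cos(x)
a = 1.0, b = 2.25, n = 10
h = (b - a)/n = 0.125000

Simpson's rule: (h/3)[f(x₀) + 4f(x₁) + 2f(x₂) + ... + f(xₙ)]

x_0 = 1.0000, f(x_0) = 0.540302, coefficient = 1
x_1 = 1.1250, f(x_1) = 0.431177, coefficient = 4
x_2 = 1.2500, f(x_2) = 0.315322, coefficient = 2
x_3 = 1.3750, f(x_3) = 0.194548, coefficient = 4
x_4 = 1.5000, f(x_4) = 0.070737, coefficient = 2
x_5 = 1.6250, f(x_5) = -0.054177, coefficient = 4
x_6 = 1.7500, f(x_6) = -0.178246, coefficient = 2
x_7 = 1.8750, f(x_7) = -0.299534, coefficient = 4
x_8 = 2.0000, f(x_8) = -0.416147, coefficient = 2
x_9 = 2.1250, f(x_9) = -0.526266, coefficient = 4
x_10 = 2.2500, f(x_10) = -0.628174, coefficient = 1

I ≈ (0.125000/3) × -1.521549 = -0.063398
Exact value: -0.063398
Error: 0.000000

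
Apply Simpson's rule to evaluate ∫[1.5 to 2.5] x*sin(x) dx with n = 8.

f(x) = x*sin(x)
a = 1.5, b = 2.5, n = 8
h = (b - a)/n = 0.125000

Simpson's rule: (h/3)[f(x₀) + 4f(x₁) + 2f(x₂) + ... + f(xₙ)]

x_0 = 1.5000, f(x_0) = 1.496242, coefficient = 1
x_1 = 1.6250, f(x_1) = 1.622613, coefficient = 4
x_2 = 1.7500, f(x_2) = 1.721975, coefficient = 2
x_3 = 1.8750, f(x_3) = 1.788911, coefficient = 4
x_4 = 2.0000, f(x_4) = 1.818595, coefficient = 2
x_5 = 2.1250, f(x_5) = 1.806930, coefficient = 4
x_6 = 2.2500, f(x_6) = 1.750665, coefficient = 2
x_7 = 2.3750, f(x_7) = 1.647502, coefficient = 4
x_8 = 2.5000, f(x_8) = 1.496180, coefficient = 1

I ≈ (0.125000/3) × 41.038716 = 1.709946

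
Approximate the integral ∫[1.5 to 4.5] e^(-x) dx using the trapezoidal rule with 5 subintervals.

f(x) = e^(-x)
a = 1.5, b = 4.5, n = 5
h = (b - a)/n = 0.600000

Trapezoidal rule: (h/2)[f(x₀) + 2f(x₁) + 2f(x₂) + ... + f(xₙ)]

x_0 = 1.5000, f(x_0) = 0.223130, coefficient = 1
x_1 = 2.1000, f(x_1) = 0.122456, coefficient = 2
x_2 = 2.7000, f(x_2) = 0.067206, coefficient = 2
x_3 = 3.3000, f(x_3) = 0.036883, coefficient = 2
x_4 = 3.9000, f(x_4) = 0.020242, coefficient = 2
x_5 = 4.5000, f(x_5) = 0.011109, coefficient = 1

I ≈ (0.600000/2) × 0.727813 = 0.218344
Exact value: 0.212021
Error: 0.006323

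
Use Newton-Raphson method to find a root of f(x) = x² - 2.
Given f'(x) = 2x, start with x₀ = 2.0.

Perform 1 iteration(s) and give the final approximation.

f(x) = x² - 2
f'(x) = 2x
x₀ = 2.0

Newton-Raphson formula: x_{n+1} = x_n - f(x_n)/f'(x_n)

Iteration 1:
  f(2.000000) = 2.000000
  f'(2.000000) = 4.000000
  x_1 = 2.000000 - 2.000000/4.000000 = 1.500000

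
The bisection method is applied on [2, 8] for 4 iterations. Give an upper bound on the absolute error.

Bisection error bound: |error| ≤ (b-a)/2^n
|error| ≤ (8 - 2)/2^4 = 6/2^4
|error| ≤ 0.3750000000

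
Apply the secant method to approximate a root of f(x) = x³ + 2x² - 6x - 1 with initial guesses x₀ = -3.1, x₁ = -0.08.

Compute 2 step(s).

f(x) = x³ + 2x² - 6x - 1
x₀ = -3.1, x₁ = -0.08

Secant formula: x_{n+1} = x_n - f(x_n)(x_n - x_{n-1})/(f(x_n) - f(x_{n-1}))

Iteration 1:
  f(-3.100000) = 7.029000
  f(-0.080000) = -0.507712
  x_2 = -0.080000 - (-0.507712)×(-0.080000 - (-3.100000))/(-0.507712 - 7.029000)
       = -0.283443
Iteration 2:
  f(-0.080000) = -0.507712
  f(-0.283443) = 0.838565
  x_3 = -0.283443 - 0.838565×(-0.283443 - (-0.080000))/(0.838565 - (-0.507712))
       = -0.156723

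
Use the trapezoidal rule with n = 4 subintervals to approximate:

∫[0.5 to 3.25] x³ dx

f(x) = x³
a = 0.5, b = 3.25, n = 4
h = (b - a)/n = 0.687500

Trapezoidal rule: (h/2)[f(x₀) + 2f(x₁) + 2f(x₂) + ... + f(xₙ)]

x_0 = 0.5000, f(x_0) = 0.125000, coefficient = 1
x_1 = 1.1875, f(x_1) = 1.674561, coefficient = 2
x_2 = 1.8750, f(x_2) = 6.591797, coefficient = 2
x_3 = 2.5625, f(x_3) = 16.826416, coefficient = 2
x_4 = 3.2500, f(x_4) = 34.328125, coefficient = 1

I ≈ (0.687500/2) × 84.638672 = 29.094543
Exact value: 27.875977
Error: 1.218567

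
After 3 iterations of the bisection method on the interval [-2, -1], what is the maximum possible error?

Bisection error bound: |error| ≤ (b-a)/2^n
|error| ≤ (-1 - (-2))/2^3 = 1/2^3
|error| ≤ 0.1250000000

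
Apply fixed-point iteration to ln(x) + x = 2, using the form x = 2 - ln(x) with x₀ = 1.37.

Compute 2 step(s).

Equation: ln(x) + x = 2
Fixed-point form: x = 2 - ln(x)
x₀ = 1.37

x_1 = g(1.370000) = 1.685189
x_2 = g(1.685189) = 1.478122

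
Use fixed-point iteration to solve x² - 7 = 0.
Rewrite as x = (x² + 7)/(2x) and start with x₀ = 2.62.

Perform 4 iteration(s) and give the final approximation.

Equation: x² - 7 = 0
Fixed-point form: x = (x² + 7)/(2x)
x₀ = 2.62

x_1 = g(2.620000) = 2.645878
x_2 = g(2.645878) = 2.645751
x_3 = g(2.645751) = 2.645751
x_4 = g(2.645751) = 2.645751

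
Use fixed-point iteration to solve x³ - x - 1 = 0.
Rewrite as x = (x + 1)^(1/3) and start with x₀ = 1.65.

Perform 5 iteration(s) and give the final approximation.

Equation: x³ - x - 1 = 0
Fixed-point form: x = (x + 1)^(1/3)
x₀ = 1.65

x_1 = g(1.650000) = 1.383828
x_2 = g(1.383828) = 1.335852
x_3 = g(1.335852) = 1.326829
x_4 = g(1.326829) = 1.325119
x_5 = g(1.325119) = 1.324794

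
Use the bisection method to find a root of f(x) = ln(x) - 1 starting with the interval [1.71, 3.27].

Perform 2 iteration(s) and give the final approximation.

f(x) = ln(x) - 1
Initial interval: [1.71, 3.27]

Iteration 1:
  c_1 = (1.710000 + 3.270000)/2 = 2.490000
  f(c_1) = f(2.490000) = -0.087717
  f(a) × f(c) ≥ 0, new interval: [2.490000, 3.270000]
Iteration 2:
  c_2 = (2.490000 + 3.270000)/2 = 2.880000
  f(c_2) = f(2.880000) = 0.057790
  f(a) × f(c) < 0, new interval: [2.490000, 2.880000]

After 2 iteration(s), the approximation is c_2 = 2.880000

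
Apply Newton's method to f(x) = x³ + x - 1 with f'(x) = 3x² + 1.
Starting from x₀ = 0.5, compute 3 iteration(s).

f(x) = x³ + x - 1
f'(x) = 3x² + 1
x₀ = 0.5

Newton-Raphson formula: x_{n+1} = x_n - f(x_n)/f'(x_n)

Iteration 1:
  f(0.500000) = -0.375000
  f'(0.500000) = 1.750000
  x_1 = 0.500000 - (-0.375000)/1.750000 = 0.714286
Iteration 2:
  f(0.714286) = 0.078717
  f'(0.714286) = 2.530612
  x_2 = 0.714286 - 0.078717/2.530612 = 0.683180
Iteration 3:
  f(0.683180) = 0.002043
  f'(0.683180) = 2.400204
  x_3 = 0.683180 - 0.002043/2.400204 = 0.682328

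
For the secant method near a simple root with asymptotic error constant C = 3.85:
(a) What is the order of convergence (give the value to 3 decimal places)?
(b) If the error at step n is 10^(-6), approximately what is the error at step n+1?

(a) Secant method has superlinear convergence with order φ = (1+√5)/2 ≈ 1.618.
    This means |e_{n+1}| ≈ C|e_n|^1.618.

(b) With |e_n| = 10^(-6) and C = 3.85:
    |e_{n+1}| ≈ 3.85 × (10^(-6))^1.618 = 3.85 × 10^(-9.71)

(a) ≈ 1.618 (golden ratio); (b) |e_{n+1}| ≈ 7.538e-10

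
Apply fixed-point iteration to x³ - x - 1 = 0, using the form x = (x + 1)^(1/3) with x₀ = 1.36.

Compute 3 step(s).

Equation: x³ - x - 1 = 0
Fixed-point form: x = (x + 1)^(1/3)
x₀ = 1.36

x_1 = g(1.360000) = 1.331386
x_2 = g(1.331386) = 1.325983
x_3 = g(1.325983) = 1.324958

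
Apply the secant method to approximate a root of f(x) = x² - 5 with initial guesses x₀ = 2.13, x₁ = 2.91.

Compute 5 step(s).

f(x) = x² - 5
x₀ = 2.13, x₁ = 2.91

Secant formula: x_{n+1} = x_n - f(x_n)(x_n - x_{n-1})/(f(x_n) - f(x_{n-1}))

Iteration 1:
  f(2.130000) = -0.463100
  f(2.910000) = 3.468100
  x_2 = 2.910000 - 3.468100×(2.910000 - 2.130000)/(3.468100 - (-0.463100))
       = 2.221885
Iteration 2:
  f(2.910000) = 3.468100
  f(2.221885) = -0.063227
  x_3 = 2.221885 - (-0.063227)×(2.221885 - 2.910000)/(-0.063227 - 3.468100)
       = 2.234205
Iteration 3:
  f(2.221885) = -0.063227
  f(2.234205) = -0.008326
  x_4 = 2.234205 - (-0.008326)×(2.234205 - 2.221885)/(-0.008326 - (-0.063227))
       = 2.236074
Iteration 4:
  f(2.234205) = -0.008326
  f(2.236074) = 0.000027
  x_5 = 2.236074 - 0.000027×(2.236074 - 2.234205)/(0.000027 - (-0.008326))
       = 2.236068
Iteration 5:
  f(2.236074) = 0.000027
  f(2.236068) = 0.000000
  x_6 = 2.236068 - 0.000000×(2.236068 - 2.236074)/(0.000000 - 0.000027)
       = 2.236068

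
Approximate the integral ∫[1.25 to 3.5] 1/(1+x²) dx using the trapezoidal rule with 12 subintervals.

f(x) = 1/(1+x²)
a = 1.25, b = 3.5, n = 12
h = (b - a)/n = 0.187500

Trapezoidal rule: (h/2)[f(x₀) + 2f(x₁) + 2f(x₂) + ... + f(xₙ)]

x_0 = 1.2500, f(x_0) = 0.390244, coefficient = 1
x_1 = 1.4375, f(x_1) = 0.326115, coefficient = 2
x_2 = 1.6250, f(x_2) = 0.274678, coefficient = 2
x_3 = 1.8125, f(x_3) = 0.233364, coefficient = 2
x_4 = 2.0000, f(x_4) = 0.200000, coefficient = 2
x_5 = 2.1875, f(x_5) = 0.172856, coefficient = 2
x_6 = 2.3750, f(x_6) = 0.150588, coefficient = 2
x_7 = 2.5625, f(x_7) = 0.132163, coefficient = 2
x_8 = 2.7500, f(x_8) = 0.116788, coefficient = 2
x_9 = 2.9375, f(x_9) = 0.103854, coefficient = 2
x_10 = 3.1250, f(x_10) = 0.092888, coefficient = 2
x_11 = 3.3125, f(x_11) = 0.083524, coefficient = 2
x_12 = 3.5000, f(x_12) = 0.075472, coefficient = 1

I ≈ (0.187500/2) × 4.239352 = 0.397439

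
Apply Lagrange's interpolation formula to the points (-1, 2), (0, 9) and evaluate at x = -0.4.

Lagrange interpolation formula:
P(x) = Σ yᵢ × Lᵢ(x)
where Lᵢ(x) = Π_{j≠i} (x - xⱼ)/(xᵢ - xⱼ)

L_0(-0.4) = (-0.4 - 0)/(-1 - 0) = 0.400000
L_1(-0.4) = (-0.4 - (-1))/(0 - (-1)) = 0.600000

P(-0.4) = 2×L_0(-0.4) + 9×L_1(-0.4)
P(-0.4) = 6.200000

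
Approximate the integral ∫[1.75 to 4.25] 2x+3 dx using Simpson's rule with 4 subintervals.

f(x) = 2x+3
a = 1.75, b = 4.25, n = 4
h = (b - a)/n = 0.625000

Simpson's rule: (h/3)[f(x₀) + 4f(x₁) + 2f(x₂) + ... + f(xₙ)]

x_0 = 1.7500, f(x_0) = 6.500000, coefficient = 1
x_1 = 2.3750, f(x_1) = 7.750000, coefficient = 4
x_2 = 3.0000, f(x_2) = 9.000000, coefficient = 2
x_3 = 3.6250, f(x_3) = 10.250000, coefficient = 4
x_4 = 4.2500, f(x_4) = 11.500000, coefficient = 1

I ≈ (0.625000/3) × 108.000000 = 22.500000
Exact value: 22.500000
Error: 0.000000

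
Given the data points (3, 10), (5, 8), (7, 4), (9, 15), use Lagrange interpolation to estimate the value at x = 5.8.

Lagrange interpolation formula:
P(x) = Σ yᵢ × Lᵢ(x)
where Lᵢ(x) = Π_{j≠i} (x - xⱼ)/(xᵢ - xⱼ)

L_0(5.8) = (5.8 - 5)/(3 - 5) × (5.8 - 7)/(3 - 7) × (5.8 - 9)/(3 - 9) = -0.064000
L_1(5.8) = (5.8 - 3)/(5 - 3) × (5.8 - 7)/(5 - 7) × (5.8 - 9)/(5 - 9) = 0.672000
L_2(5.8) = (5.8 - 3)/(7 - 3) × (5.8 - 5)/(7 - 5) × (5.8 - 9)/(7 - 9) = 0.448000
L_3(5.8) = (5.8 - 3)/(9 - 3) × (5.8 - 5)/(9 - 5) × (5.8 - 7)/(9 - 7) = -0.056000

P(5.8) = 10×L_0(5.8) + 8×L_1(5.8) + 4×L_2(5.8) + 15×L_3(5.8)
P(5.8) = 5.688000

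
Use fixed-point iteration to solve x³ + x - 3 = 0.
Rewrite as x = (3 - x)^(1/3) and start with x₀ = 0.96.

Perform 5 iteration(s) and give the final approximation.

Equation: x³ + x - 3 = 0
Fixed-point form: x = (3 - x)^(1/3)
x₀ = 0.96

x_1 = g(0.960000) = 1.268265
x_2 = g(1.268265) = 1.200864
x_3 = g(1.200864) = 1.216246
x_4 = g(1.216246) = 1.212770
x_5 = g(1.212770) = 1.213557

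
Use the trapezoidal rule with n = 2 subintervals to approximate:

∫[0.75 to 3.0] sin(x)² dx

f(x) = sin(x)²
a = 0.75, b = 3.0, n = 2
h = (b - a)/n = 1.125000

Trapezoidal rule: (h/2)[f(x₀) + 2f(x₁) + 2f(x₂) + ... + f(xₙ)]

x_0 = 0.7500, f(x_0) = 0.464631, coefficient = 1
x_1 = 1.8750, f(x_1) = 0.910280, coefficient = 2
x_2 = 3.0000, f(x_2) = 0.019915, coefficient = 1

I ≈ (1.125000/2) × 2.305106 = 1.296622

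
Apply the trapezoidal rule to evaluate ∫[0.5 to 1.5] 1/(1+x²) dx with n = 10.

f(x) = 1/(1+x²)
a = 0.5, b = 1.5, n = 10
h = (b - a)/n = 0.100000

Trapezoidal rule: (h/2)[f(x₀) + 2f(x₁) + 2f(x₂) + ... + f(xₙ)]

x_0 = 0.5000, f(x_0) = 0.800000, coefficient = 1
x_1 = 0.6000, f(x_1) = 0.735294, coefficient = 2
x_2 = 0.7000, f(x_2) = 0.671141, coefficient = 2
x_3 = 0.8000, f(x_3) = 0.609756, coefficient = 2
x_4 = 0.9000, f(x_4) = 0.552486, coefficient = 2
x_5 = 1.0000, f(x_5) = 0.500000, coefficient = 2
x_6 = 1.1000, f(x_6) = 0.452489, coefficient = 2
x_7 = 1.2000, f(x_7) = 0.409836, coefficient = 2
x_8 = 1.3000, f(x_8) = 0.371747, coefficient = 2
x_9 = 1.4000, f(x_9) = 0.337838, coefficient = 2
x_10 = 1.5000, f(x_10) = 0.307692, coefficient = 1

I ≈ (0.100000/2) × 10.388867 = 0.519443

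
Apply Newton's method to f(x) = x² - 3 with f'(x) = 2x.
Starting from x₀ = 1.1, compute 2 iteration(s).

f(x) = x² - 3
f'(x) = 2x
x₀ = 1.1

Newton-Raphson formula: x_{n+1} = x_n - f(x_n)/f'(x_n)

Iteration 1:
  f(1.100000) = -1.790000
  f'(1.100000) = 2.200000
  x_1 = 1.100000 - (-1.790000)/2.200000 = 1.913636
Iteration 2:
  f(1.913636) = 0.662004
  f'(1.913636) = 3.827273
  x_2 = 1.913636 - 0.662004/3.827273 = 1.740666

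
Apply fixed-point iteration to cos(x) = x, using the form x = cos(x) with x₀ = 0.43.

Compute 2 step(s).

Equation: cos(x) = x
Fixed-point form: x = cos(x)
x₀ = 0.43

x_1 = g(0.430000) = 0.908966
x_2 = g(0.908966) = 0.614562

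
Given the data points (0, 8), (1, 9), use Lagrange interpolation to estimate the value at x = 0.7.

Lagrange interpolation formula:
P(x) = Σ yᵢ × Lᵢ(x)
where Lᵢ(x) = Π_{j≠i} (x - xⱼ)/(xᵢ - xⱼ)

L_0(0.7) = (0.7 - 1)/(0 - 1) = 0.300000
L_1(0.7) = (0.7 - 0)/(1 - 0) = 0.700000

P(0.7) = 8×L_0(0.7) + 9×L_1(0.7)
P(0.7) = 8.700000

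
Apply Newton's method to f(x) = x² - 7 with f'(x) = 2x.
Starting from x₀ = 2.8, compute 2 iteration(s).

f(x) = x² - 7
f'(x) = 2x
x₀ = 2.8

Newton-Raphson formula: x_{n+1} = x_n - f(x_n)/f'(x_n)

Iteration 1:
  f(2.800000) = 0.840000
  f'(2.800000) = 5.600000
  x_1 = 2.800000 - 0.840000/5.600000 = 2.650000
Iteration 2:
  f(2.650000) = 0.022500
  f'(2.650000) = 5.300000
  x_2 = 2.650000 - 0.022500/5.300000 = 2.645755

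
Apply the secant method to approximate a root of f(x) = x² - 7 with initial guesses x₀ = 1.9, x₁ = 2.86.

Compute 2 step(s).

f(x) = x² - 7
x₀ = 1.9, x₁ = 2.86

Secant formula: x_{n+1} = x_n - f(x_n)(x_n - x_{n-1})/(f(x_n) - f(x_{n-1}))

Iteration 1:
  f(1.900000) = -3.390000
  f(2.860000) = 1.179600
  x_2 = 2.860000 - 1.179600×(2.860000 - 1.900000)/(1.179600 - (-3.390000))
       = 2.612185
Iteration 2:
  f(2.860000) = 1.179600
  f(2.612185) = -0.176490
  x_3 = 2.612185 - (-0.176490)×(2.612185 - 2.860000)/(-0.176490 - 1.179600)
       = 2.644437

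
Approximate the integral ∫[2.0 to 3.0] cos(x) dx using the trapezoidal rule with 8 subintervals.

f(x) = cos(x)
a = 2.0, b = 3.0, n = 8
h = (b - a)/n = 0.125000

Trapezoidal rule: (h/2)[f(x₀) + 2f(x₁) + 2f(x₂) + ... + f(xₙ)]

x_0 = 2.0000, f(x_0) = -0.416147, coefficient = 1
x_1 = 2.1250, f(x_1) = -0.526266, coefficient = 2
x_2 = 2.2500, f(x_2) = -0.628174, coefficient = 2
x_3 = 2.3750, f(x_3) = -0.720278, coefficient = 2
x_4 = 2.5000, f(x_4) = -0.801144, coefficient = 2
x_5 = 2.6250, f(x_5) = -0.869507, coefficient = 2
x_6 = 2.7500, f(x_6) = -0.924302, coefficient = 2
x_7 = 2.8750, f(x_7) = -0.964674, coefficient = 2
x_8 = 3.0000, f(x_8) = -0.989992, coefficient = 1

I ≈ (0.125000/2) × -12.274831 = -0.767177
Exact value: -0.768177
Error: 0.001000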